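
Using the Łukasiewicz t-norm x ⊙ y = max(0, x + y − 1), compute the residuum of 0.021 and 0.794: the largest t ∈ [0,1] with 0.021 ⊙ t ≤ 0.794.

The residuum of the Łukasiewicz t-norm gives the supremum: min(1, 1 − 0.021 + 0.794).
1 − 0.021 + 0.794 = 1.773, so t = min(1, 1.773) = 1.000.
Check: 0.021 ⊙ 1.000 = max(0, 0.021) = 0.021 ≤ 0.794.

1.000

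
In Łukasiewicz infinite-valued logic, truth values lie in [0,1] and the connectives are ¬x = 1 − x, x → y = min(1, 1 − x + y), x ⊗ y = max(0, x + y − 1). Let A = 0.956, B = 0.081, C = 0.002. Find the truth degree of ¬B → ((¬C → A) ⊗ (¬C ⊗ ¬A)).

¬B = 1 − 0.081 = 0.919
¬C = 1 − 0.002 = 0.998
¬C → A = min(1, 1 − 0.998 + 0.956) = min(1, 0.958) = 0.958
¬A = 1 − 0.956 = 0.044
¬C ⊗ ¬A = max(0, 0.998 + 0.044 − 1) = max(0, 0.042) = 0.042
(¬C → A) ⊗ (¬C ⊗ ¬A) = max(0, 0.958 + 0.042 − 1) = max(0, 0.000) = 0.000
¬B → ((¬C → A) ⊗ (¬C ⊗ ¬A)) = min(1, 1 − 0.919 + 0.000) = min(1, 0.081) = 0.081

0.081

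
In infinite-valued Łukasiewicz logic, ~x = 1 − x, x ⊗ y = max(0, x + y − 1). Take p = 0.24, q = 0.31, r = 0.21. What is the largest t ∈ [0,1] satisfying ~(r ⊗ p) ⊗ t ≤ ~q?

r ⊗ p = max(0, 0.21 + 0.24 − 1) = max(0, -0.55) = 0.00
~(r ⊗ p) = 1 − 0.00 = 1.00
So the left factor is ~(r ⊗ p) = 1.00.
~q = 1 − 0.31 = 0.69
So the right-hand bound is ~q = 0.69.
The residuum of the Łukasiewicz t-norm gives the supremum: min(1, 1 − 1.00 + 0.69).
1 − 1.00 + 0.69 = 0.69, so t = min(1, 0.69) = 0.69.
Check: 1.00 ⊗ 0.69 = max(0, 0.69) = 0.69 ≤ 0.69.

0.69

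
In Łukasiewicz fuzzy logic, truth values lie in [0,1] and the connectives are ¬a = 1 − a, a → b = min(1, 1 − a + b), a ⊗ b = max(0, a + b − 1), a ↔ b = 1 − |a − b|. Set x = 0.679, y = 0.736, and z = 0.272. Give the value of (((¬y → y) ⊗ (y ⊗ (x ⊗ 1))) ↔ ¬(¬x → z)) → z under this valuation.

0.638

¬y = 1 − 0.736 = 0.264
¬y → y = min(1, 1 − 0.264 + 0.736) = min(1, 1.472) = 1.000
x ⊗ 1 = max(0, 0.679 + 1.000 − 1) = max(0, 0.679) = 0.679
y ⊗ (x ⊗ 1) = max(0, 0.736 + 0.679 − 1) = max(0, 0.415) = 0.415
(¬y → y) ⊗ (y ⊗ (x ⊗ 1)) = max(0, 1.000 + 0.415 − 1) = max(0, 0.415) = 0.415
¬x = 1 − 0.679 = 0.321
¬x → z = min(1, 1 − 0.321 + 0.272) = min(1, 0.951) = 0.951
¬(¬x → z) = 1 − 0.951 = 0.049
((¬y → y) ⊗ (y ⊗ (x ⊗ 1))) ↔ ¬(¬x → z) = 1 − |0.415 − 0.049| = 1 − 0.366 = 0.634
(((¬y → y) ⊗ (y ⊗ (x ⊗ 1))) ↔ ¬(¬x → z)) → z = min(1, 1 − 0.634 + 0.272) = min(1, 0.638) = 0.638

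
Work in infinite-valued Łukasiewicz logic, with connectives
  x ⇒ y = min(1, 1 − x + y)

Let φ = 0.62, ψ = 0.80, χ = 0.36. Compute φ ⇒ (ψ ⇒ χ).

0.94

ψ ⇒ χ = min(1, 1 − 0.80 + 0.36) = min(1, 0.56) = 0.56
φ ⇒ (ψ ⇒ χ) = min(1, 1 − 0.62 + 0.56) = min(1, 0.94) = 0.94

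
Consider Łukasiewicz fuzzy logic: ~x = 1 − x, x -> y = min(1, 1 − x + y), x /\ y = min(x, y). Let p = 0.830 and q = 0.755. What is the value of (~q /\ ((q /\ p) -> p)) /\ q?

0.245

~q = 1 − 0.755 = 0.245
q /\ p = min(0.755, 0.830) = 0.755
(q /\ p) -> p = min(1, 1 − 0.755 + 0.830) = min(1, 1.075) = 1.000
~q /\ ((q /\ p) -> p) = min(0.245, 1.000) = 0.245
(~q /\ ((q /\ p) -> p)) /\ q = min(0.245, 0.755) = 0.245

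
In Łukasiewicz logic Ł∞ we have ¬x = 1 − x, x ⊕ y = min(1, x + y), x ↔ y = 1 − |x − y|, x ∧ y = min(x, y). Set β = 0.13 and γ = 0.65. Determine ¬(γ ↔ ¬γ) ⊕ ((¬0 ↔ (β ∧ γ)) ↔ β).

1.00

¬γ = 1 − 0.65 = 0.35
γ ↔ ¬γ = 1 − |0.65 − 0.35| = 1 − 0.30 = 0.70
¬(γ ↔ ¬γ) = 1 − 0.70 = 0.30
¬0 = 1 − 0.00 = 1.00
β ∧ γ = min(0.13, 0.65) = 0.13
¬0 ↔ (β ∧ γ) = 1 − |1.00 − 0.13| = 1 − 0.87 = 0.13
(¬0 ↔ (β ∧ γ)) ↔ β = 1 − |0.13 − 0.13| = 1 − 0.00 = 1.00
¬(γ ↔ ¬γ) ⊕ ((¬0 ↔ (β ∧ γ)) ↔ β) = min(1, 0.30 + 1.00) = min(1, 1.30) = 1.00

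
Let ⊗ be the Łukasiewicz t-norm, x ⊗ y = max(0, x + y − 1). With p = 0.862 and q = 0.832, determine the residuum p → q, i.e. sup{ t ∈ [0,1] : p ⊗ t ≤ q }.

The residuum of the Łukasiewicz t-norm gives the supremum: min(1, 1 − 0.862 + 0.832).
1 − 0.862 + 0.832 = 0.970, so t = min(1, 0.970) = 0.970.
Check: 0.862 ⊗ 0.970 = max(0, 0.832) = 0.832 ≤ 0.832.

0.970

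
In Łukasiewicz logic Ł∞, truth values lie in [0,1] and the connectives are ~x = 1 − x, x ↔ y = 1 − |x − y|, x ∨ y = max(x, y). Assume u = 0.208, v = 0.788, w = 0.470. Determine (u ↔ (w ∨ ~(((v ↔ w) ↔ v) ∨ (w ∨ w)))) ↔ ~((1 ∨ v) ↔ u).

v ↔ w = 1 − |0.788 − 0.470| = 1 − 0.318 = 0.682
(v ↔ w) ↔ v = 1 − |0.682 − 0.788| = 1 − 0.106 = 0.894
w ∨ w = max(0.470, 0.470) = 0.470
((v ↔ w) ↔ v) ∨ (w ∨ w) = max(0.894, 0.470) = 0.894
~(((v ↔ w) ↔ v) ∨ (w ∨ w)) = 1 − 0.894 = 0.106
w ∨ ~(((v ↔ w) ↔ v) ∨ (w ∨ w)) = max(0.470, 0.106) = 0.470
u ↔ (w ∨ ~(((v ↔ w) ↔ v) ∨ (w ∨ w))) = 1 − |0.208 − 0.470| = 1 − 0.262 = 0.738
1 ∨ v = max(1.000, 0.788) = 1.000
(1 ∨ v) ↔ u = 1 − |1.000 − 0.208| = 1 − 0.792 = 0.208
~((1 ∨ v) ↔ u) = 1 − 0.208 = 0.792
(u ↔ (w ∨ ~(((v ↔ w) ↔ v) ∨ (w ∨ w)))) ↔ ~((1 ∨ v) ↔ u) = 1 − |0.738 − 0.792| = 1 − 0.054 = 0.946

0.946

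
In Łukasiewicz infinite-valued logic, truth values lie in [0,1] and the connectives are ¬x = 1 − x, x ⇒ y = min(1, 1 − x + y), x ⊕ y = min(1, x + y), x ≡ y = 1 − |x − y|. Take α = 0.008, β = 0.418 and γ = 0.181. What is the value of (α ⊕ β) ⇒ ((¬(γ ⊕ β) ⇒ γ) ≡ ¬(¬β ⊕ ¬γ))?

α ⊕ β = min(1, 0.008 + 0.418) = min(1, 0.426) = 0.426
γ ⊕ β = min(1, 0.181 + 0.418) = min(1, 0.599) = 0.599
¬(γ ⊕ β) = 1 − 0.599 = 0.401
¬(γ ⊕ β) ⇒ γ = min(1, 1 − 0.401 + 0.181) = min(1, 0.780) = 0.780
¬β = 1 − 0.418 = 0.582
¬γ = 1 − 0.181 = 0.819
¬β ⊕ ¬γ = min(1, 0.582 + 0.819) = min(1, 1.401) = 1.000
¬(¬β ⊕ ¬γ) = 1 − 1.000 = 0.000
(¬(γ ⊕ β) ⇒ γ) ≡ ¬(¬β ⊕ ¬γ) = 1 − |0.780 − 0.000| = 1 − 0.780 = 0.220
(α ⊕ β) ⇒ ((¬(γ ⊕ β) ⇒ γ) ≡ ¬(¬β ⊕ ¬γ)) = min(1, 1 − 0.426 + 0.220) = min(1, 0.794) = 0.794

0.794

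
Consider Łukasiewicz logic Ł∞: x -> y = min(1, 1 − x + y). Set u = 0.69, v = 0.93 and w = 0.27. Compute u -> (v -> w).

0.65

v -> w = min(1, 1 − 0.93 + 0.27) = min(1, 0.34) = 0.34
u -> (v -> w) = min(1, 1 − 0.69 + 0.34) = min(1, 0.65) = 0.65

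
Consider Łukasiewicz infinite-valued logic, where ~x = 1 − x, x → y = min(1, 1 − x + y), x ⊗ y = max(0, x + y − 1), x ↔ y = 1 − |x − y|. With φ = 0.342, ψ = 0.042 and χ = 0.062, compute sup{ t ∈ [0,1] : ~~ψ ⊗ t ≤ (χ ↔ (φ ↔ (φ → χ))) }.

~ψ = 1 − 0.042 = 0.958
~~ψ = 1 − 0.958 = 0.042
So the left factor is ~~ψ = 0.042.
φ → χ = min(1, 1 − 0.342 + 0.062) = min(1, 0.720) = 0.720
φ ↔ (φ → χ) = 1 − |0.342 − 0.720| = 1 − 0.378 = 0.622
χ ↔ (φ ↔ (φ → χ)) = 1 − |0.062 − 0.622| = 1 − 0.560 = 0.440
So the right-hand bound is χ ↔ (φ ↔ (φ → χ)) = 0.440.
The residuum of the Łukasiewicz t-norm gives the supremum: min(1, 1 − 0.042 + 0.440).
1 − 0.042 + 0.440 = 1.398, so t = min(1, 1.398) = 1.000.
Check: 0.042 ⊗ 1.000 = max(0, 0.042) = 0.042 ≤ 0.440.

1.000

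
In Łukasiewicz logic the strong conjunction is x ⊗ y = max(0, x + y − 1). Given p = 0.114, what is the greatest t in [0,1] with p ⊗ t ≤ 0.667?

1.000

The residuum of the Łukasiewicz t-norm gives the supremum: min(1, 1 − 0.114 + 0.667).
1 − 0.114 + 0.667 = 1.553, so t = min(1, 1.553) = 1.000.
Check: 0.114 ⊗ 1.000 = max(0, 0.114) = 0.114 ≤ 0.667.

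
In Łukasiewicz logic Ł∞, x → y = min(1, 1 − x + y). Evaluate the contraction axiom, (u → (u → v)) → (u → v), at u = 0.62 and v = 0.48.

0.86

u → v = min(1, 1 − 0.62 + 0.48) = min(1, 0.86) = 0.86
u → (u → v) = min(1, 1 − 0.62 + 0.86) = min(1, 1.24) = 1.00
(u → (u → v)) → (u → v) = min(1, 1 − 1.00 + 0.86) = min(1, 0.86) = 0.86
(The value 0.86 < 1 shows this instance is not satisfied; fails in Ł∞ (the t-norm is not idempotent).)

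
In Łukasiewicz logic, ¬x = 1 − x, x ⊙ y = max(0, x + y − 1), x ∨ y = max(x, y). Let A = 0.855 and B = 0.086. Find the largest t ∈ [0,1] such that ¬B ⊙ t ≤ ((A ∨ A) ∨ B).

¬B = 1 − 0.086 = 0.914
So the left factor is ¬B = 0.914.
A ∨ A = max(0.855, 0.855) = 0.855
(A ∨ A) ∨ B = max(0.855, 0.086) = 0.855
So the right-hand bound is (A ∨ A) ∨ B = 0.855.
The residuum of the Łukasiewicz t-norm gives the supremum: min(1, 1 − 0.914 + 0.855).
1 − 0.914 + 0.855 = 0.941, so t = min(1, 0.941) = 0.941.
Check: 0.914 ⊙ 0.941 = max(0, 0.855) = 0.855 ≤ 0.855.

0.941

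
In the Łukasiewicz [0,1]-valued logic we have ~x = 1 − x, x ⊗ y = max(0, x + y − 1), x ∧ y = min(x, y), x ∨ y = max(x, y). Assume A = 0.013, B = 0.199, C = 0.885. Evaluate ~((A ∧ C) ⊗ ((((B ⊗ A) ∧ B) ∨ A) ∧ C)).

1.000

A ∧ C = min(0.013, 0.885) = 0.013
B ⊗ A = max(0, 0.199 + 0.013 − 1) = max(0, -0.788) = 0.000
(B ⊗ A) ∧ B = min(0.000, 0.199) = 0.000
((B ⊗ A) ∧ B) ∨ A = max(0.000, 0.013) = 0.013
(((B ⊗ A) ∧ B) ∨ A) ∧ C = min(0.013, 0.885) = 0.013
(A ∧ C) ⊗ ((((B ⊗ A) ∧ B) ∨ A) ∧ C) = max(0, 0.013 + 0.013 − 1) = max(0, -0.974) = 0.000
~((A ∧ C) ⊗ ((((B ⊗ A) ∧ B) ∨ A) ∧ C)) = 1 − 0.000 = 1.000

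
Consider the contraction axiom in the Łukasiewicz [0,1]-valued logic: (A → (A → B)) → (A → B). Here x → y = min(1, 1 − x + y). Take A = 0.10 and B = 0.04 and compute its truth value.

A → B = min(1, 1 − 0.10 + 0.04) = min(1, 0.94) = 0.94
A → (A → B) = min(1, 1 − 0.10 + 0.94) = min(1, 1.84) = 1.00
(A → (A → B)) → (A → B) = min(1, 1 − 1.00 + 0.94) = min(1, 0.94) = 0.94
(The value 0.94 < 1 shows this instance is not satisfied; fails in Ł∞ (the t-norm is not idempotent).)

0.94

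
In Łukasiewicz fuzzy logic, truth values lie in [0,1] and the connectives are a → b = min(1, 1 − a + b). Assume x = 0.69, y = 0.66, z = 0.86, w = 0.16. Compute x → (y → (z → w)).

z → w = min(1, 1 − 0.86 + 0.16) = min(1, 0.30) = 0.30
y → (z → w) = min(1, 1 − 0.66 + 0.30) = min(1, 0.64) = 0.64
x → (y → (z → w)) = min(1, 1 − 0.69 + 0.64) = min(1, 0.95) = 0.95

0.95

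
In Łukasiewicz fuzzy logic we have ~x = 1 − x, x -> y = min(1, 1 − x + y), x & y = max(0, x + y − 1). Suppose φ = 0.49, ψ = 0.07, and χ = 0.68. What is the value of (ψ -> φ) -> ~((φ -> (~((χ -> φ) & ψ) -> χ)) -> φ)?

ψ -> φ = min(1, 1 − 0.07 + 0.49) = min(1, 1.42) = 1.00
χ -> φ = min(1, 1 − 0.68 + 0.49) = min(1, 0.81) = 0.81
(χ -> φ) & ψ = max(0, 0.81 + 0.07 − 1) = max(0, -0.12) = 0.00
~((χ -> φ) & ψ) = 1 − 0.00 = 1.00
~((χ -> φ) & ψ) -> χ = min(1, 1 − 1.00 + 0.68) = min(1, 0.68) = 0.68
φ -> (~((χ -> φ) & ψ) -> χ) = min(1, 1 − 0.49 + 0.68) = min(1, 1.19) = 1.00
(φ -> (~((χ -> φ) & ψ) -> χ)) -> φ = min(1, 1 − 1.00 + 0.49) = min(1, 0.49) = 0.49
~((φ -> (~((χ -> φ) & ψ) -> χ)) -> φ) = 1 − 0.49 = 0.51
(ψ -> φ) -> ~((φ -> (~((χ -> φ) & ψ) -> χ)) -> φ) = min(1, 1 − 1.00 + 0.51) = min(1, 0.51) = 0.51

0.51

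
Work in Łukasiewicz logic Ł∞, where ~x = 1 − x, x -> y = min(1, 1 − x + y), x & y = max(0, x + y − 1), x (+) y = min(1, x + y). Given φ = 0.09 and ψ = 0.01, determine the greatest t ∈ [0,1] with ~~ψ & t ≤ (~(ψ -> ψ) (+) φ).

1.00

~ψ = 1 − 0.01 = 0.99
~~ψ = 1 − 0.99 = 0.01
So the left factor is ~~ψ = 0.01.
ψ -> ψ = min(1, 1 − 0.01 + 0.01) = min(1, 1.00) = 1.00
~(ψ -> ψ) = 1 − 1.00 = 0.00
~(ψ -> ψ) (+) φ = min(1, 0.00 + 0.09) = min(1, 0.09) = 0.09
So the right-hand bound is ~(ψ -> ψ) (+) φ = 0.09.
The residuum of the Łukasiewicz t-norm gives the supremum: min(1, 1 − 0.01 + 0.09).
1 − 0.01 + 0.09 = 1.08, so t = min(1, 1.08) = 1.00.
Check: 0.01 & 1.00 = max(0, 0.01) = 0.01 ≤ 0.09.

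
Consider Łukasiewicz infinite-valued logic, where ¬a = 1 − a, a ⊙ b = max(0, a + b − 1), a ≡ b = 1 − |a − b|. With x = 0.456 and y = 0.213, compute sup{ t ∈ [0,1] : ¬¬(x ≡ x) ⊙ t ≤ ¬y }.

x ≡ x = 1 − |0.456 − 0.456| = 1 − 0.000 = 1.000
¬(x ≡ x) = 1 − 1.000 = 0.000
¬¬(x ≡ x) = 1 − 0.000 = 1.000
So the left factor is ¬¬(x ≡ x) = 1.000.
¬y = 1 − 0.213 = 0.787
So the right-hand bound is ¬y = 0.787.
The residuum of the Łukasiewicz t-norm gives the supremum: min(1, 1 − 1.000 + 0.787).
1 − 1.000 + 0.787 = 0.787, so t = min(1, 0.787) = 0.787.
Check: 1.000 ⊙ 0.787 = max(0, 0.787) = 0.787 ≤ 0.787.

0.787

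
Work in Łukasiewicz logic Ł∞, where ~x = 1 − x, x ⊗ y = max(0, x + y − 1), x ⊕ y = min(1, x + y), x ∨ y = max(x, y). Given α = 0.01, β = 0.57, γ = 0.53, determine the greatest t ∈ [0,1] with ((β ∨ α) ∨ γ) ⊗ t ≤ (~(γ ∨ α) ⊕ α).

0.91

β ∨ α = max(0.57, 0.01) = 0.57
(β ∨ α) ∨ γ = max(0.57, 0.53) = 0.57
So the left factor is (β ∨ α) ∨ γ = 0.57.
γ ∨ α = max(0.53, 0.01) = 0.53
~(γ ∨ α) = 1 − 0.53 = 0.47
~(γ ∨ α) ⊕ α = min(1, 0.47 + 0.01) = min(1, 0.48) = 0.48
So the right-hand bound is ~(γ ∨ α) ⊕ α = 0.48.
The residuum of the Łukasiewicz t-norm gives the supremum: min(1, 1 − 0.57 + 0.48).
1 − 0.57 + 0.48 = 0.91, so t = min(1, 0.91) = 0.91.
Check: 0.57 ⊗ 0.91 = max(0, 0.48) = 0.48 ≤ 0.48.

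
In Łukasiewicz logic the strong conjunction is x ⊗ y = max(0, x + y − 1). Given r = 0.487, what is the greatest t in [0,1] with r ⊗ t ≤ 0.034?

0.547

The residuum of the Łukasiewicz t-norm gives the supremum: min(1, 1 − 0.487 + 0.034).
1 − 0.487 + 0.034 = 0.547, so t = min(1, 0.547) = 0.547.
Check: 0.487 ⊗ 0.547 = max(0, 0.034) = 0.034 ≤ 0.034.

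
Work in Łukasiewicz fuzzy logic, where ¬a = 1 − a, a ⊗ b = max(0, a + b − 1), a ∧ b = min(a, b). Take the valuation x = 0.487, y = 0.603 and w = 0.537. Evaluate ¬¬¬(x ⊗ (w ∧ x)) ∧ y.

w ∧ x = min(0.537, 0.487) = 0.487
x ⊗ (w ∧ x) = max(0, 0.487 + 0.487 − 1) = max(0, -0.026) = 0.000
¬(x ⊗ (w ∧ x)) = 1 − 0.000 = 1.000
¬¬(x ⊗ (w ∧ x)) = 1 − 1.000 = 0.000
¬¬¬(x ⊗ (w ∧ x)) = 1 − 0.000 = 1.000
¬¬¬(x ⊗ (w ∧ x)) ∧ y = min(1.000, 0.603) = 0.603

0.603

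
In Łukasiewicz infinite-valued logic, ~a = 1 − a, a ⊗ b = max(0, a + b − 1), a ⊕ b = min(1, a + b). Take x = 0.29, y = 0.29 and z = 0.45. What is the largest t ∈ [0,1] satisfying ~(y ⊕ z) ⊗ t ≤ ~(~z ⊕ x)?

0.90

y ⊕ z = min(1, 0.29 + 0.45) = min(1, 0.74) = 0.74
~(y ⊕ z) = 1 − 0.74 = 0.26
So the left factor is ~(y ⊕ z) = 0.26.
~z = 1 − 0.45 = 0.55
~z ⊕ x = min(1, 0.55 + 0.29) = min(1, 0.84) = 0.84
~(~z ⊕ x) = 1 − 0.84 = 0.16
So the right-hand bound is ~(~z ⊕ x) = 0.16.
The residuum of the Łukasiewicz t-norm gives the supremum: min(1, 1 − 0.26 + 0.16).
1 − 0.26 + 0.16 = 0.90, so t = min(1, 0.90) = 0.90.
Check: 0.26 ⊗ 0.90 = max(0, 0.16) = 0.16 ≤ 0.16.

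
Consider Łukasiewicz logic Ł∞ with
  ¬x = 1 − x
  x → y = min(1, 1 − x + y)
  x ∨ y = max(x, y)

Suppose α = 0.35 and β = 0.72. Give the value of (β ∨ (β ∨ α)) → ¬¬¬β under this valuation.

β ∨ α = max(0.72, 0.35) = 0.72
β ∨ (β ∨ α) = max(0.72, 0.72) = 0.72
¬β = 1 − 0.72 = 0.28
¬¬β = 1 − 0.28 = 0.72
¬¬¬β = 1 − 0.72 = 0.28
(β ∨ (β ∨ α)) → ¬¬¬β = min(1, 1 − 0.72 + 0.28) = min(1, 0.56) = 0.56

0.56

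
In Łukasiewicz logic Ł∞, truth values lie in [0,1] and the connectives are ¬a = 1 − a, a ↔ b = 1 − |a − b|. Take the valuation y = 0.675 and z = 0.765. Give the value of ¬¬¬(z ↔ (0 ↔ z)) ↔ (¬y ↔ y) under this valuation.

0 ↔ z = 1 − |0.000 − 0.765| = 1 − 0.765 = 0.235
z ↔ (0 ↔ z) = 1 − |0.765 − 0.235| = 1 − 0.530 = 0.470
¬(z ↔ (0 ↔ z)) = 1 − 0.470 = 0.530
¬¬(z ↔ (0 ↔ z)) = 1 − 0.530 = 0.470
¬¬¬(z ↔ (0 ↔ z)) = 1 − 0.470 = 0.530
¬y = 1 − 0.675 = 0.325
¬y ↔ y = 1 − |0.325 − 0.675| = 1 − 0.350 = 0.650
¬¬¬(z ↔ (0 ↔ z)) ↔ (¬y ↔ y) = 1 − |0.530 − 0.650| = 1 − 0.120 = 0.880

0.880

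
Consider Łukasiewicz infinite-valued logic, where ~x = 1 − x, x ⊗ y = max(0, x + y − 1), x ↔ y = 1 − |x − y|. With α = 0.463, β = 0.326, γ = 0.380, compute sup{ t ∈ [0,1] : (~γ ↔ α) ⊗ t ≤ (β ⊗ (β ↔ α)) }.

~γ = 1 − 0.380 = 0.620
~γ ↔ α = 1 − |0.620 − 0.463| = 1 − 0.157 = 0.843
So the left factor is ~γ ↔ α = 0.843.
β ↔ α = 1 − |0.326 − 0.463| = 1 − 0.137 = 0.863
β ⊗ (β ↔ α) = max(0, 0.326 + 0.863 − 1) = max(0, 0.189) = 0.189
So the right-hand bound is β ⊗ (β ↔ α) = 0.189.
The residuum of the Łukasiewicz t-norm gives the supremum: min(1, 1 − 0.843 + 0.189).
1 − 0.843 + 0.189 = 0.346, so t = min(1, 0.346) = 0.346.
Check: 0.843 ⊗ 0.346 = max(0, 0.189) = 0.189 ≤ 0.189.

0.346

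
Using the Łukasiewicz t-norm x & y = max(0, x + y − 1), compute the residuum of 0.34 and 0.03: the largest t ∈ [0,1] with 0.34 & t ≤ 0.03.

0.69

The residuum of the Łukasiewicz t-norm gives the supremum: min(1, 1 − 0.34 + 0.03).
1 − 0.34 + 0.03 = 0.69, so t = min(1, 0.69) = 0.69.
Check: 0.34 & 0.69 = max(0, 0.03) = 0.03 ≤ 0.03.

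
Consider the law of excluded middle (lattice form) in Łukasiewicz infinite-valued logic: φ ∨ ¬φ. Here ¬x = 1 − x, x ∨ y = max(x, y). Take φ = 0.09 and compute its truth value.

0.91

¬φ = 1 − 0.09 = 0.91
φ ∨ ¬φ = max(0.09, 0.91) = 0.91
(The value 0.91 < 1 shows this instance is not satisfied; not a Ł∞-tautology — its value is max(a, 1−a).)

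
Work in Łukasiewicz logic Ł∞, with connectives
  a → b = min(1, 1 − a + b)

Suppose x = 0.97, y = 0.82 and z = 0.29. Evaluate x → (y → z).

0.50

y → z = min(1, 1 − 0.82 + 0.29) = min(1, 0.47) = 0.47
x → (y → z) = min(1, 1 − 0.97 + 0.47) = min(1, 0.50) = 0.50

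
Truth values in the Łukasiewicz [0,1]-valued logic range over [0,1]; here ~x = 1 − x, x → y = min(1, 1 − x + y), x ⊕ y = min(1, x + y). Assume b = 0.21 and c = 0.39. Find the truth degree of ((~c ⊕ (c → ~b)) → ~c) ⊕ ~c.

~c = 1 − 0.39 = 0.61
~b = 1 − 0.21 = 0.79
c → ~b = min(1, 1 − 0.39 + 0.79) = min(1, 1.40) = 1.00
~c ⊕ (c → ~b) = min(1, 0.61 + 1.00) = min(1, 1.61) = 1.00
(~c ⊕ (c → ~b)) → ~c = min(1, 1 − 1.00 + 0.61) = min(1, 0.61) = 0.61
((~c ⊕ (c → ~b)) → ~c) ⊕ ~c = min(1, 0.61 + 0.61) = min(1, 1.22) = 1.00

1.00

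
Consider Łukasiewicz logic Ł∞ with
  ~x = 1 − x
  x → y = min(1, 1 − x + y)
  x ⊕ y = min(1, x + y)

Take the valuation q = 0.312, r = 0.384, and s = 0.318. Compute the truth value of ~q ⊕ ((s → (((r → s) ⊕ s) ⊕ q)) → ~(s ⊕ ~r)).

~q = 1 − 0.312 = 0.688
r → s = min(1, 1 − 0.384 + 0.318) = min(1, 0.934) = 0.934
(r → s) ⊕ s = min(1, 0.934 + 0.318) = min(1, 1.252) = 1.000
((r → s) ⊕ s) ⊕ q = min(1, 1.000 + 0.312) = min(1, 1.312) = 1.000
s → (((r → s) ⊕ s) ⊕ q) = min(1, 1 − 0.318 + 1.000) = min(1, 1.682) = 1.000
~r = 1 − 0.384 = 0.616
s ⊕ ~r = min(1, 0.318 + 0.616) = min(1, 0.934) = 0.934
~(s ⊕ ~r) = 1 − 0.934 = 0.066
(s → (((r → s) ⊕ s) ⊕ q)) → ~(s ⊕ ~r) = min(1, 1 − 1.000 + 0.066) = min(1, 0.066) = 0.066
~q ⊕ ((s → (((r → s) ⊕ s) ⊕ q)) → ~(s ⊕ ~r)) = min(1, 0.688 + 0.066) = min(1, 0.754) = 0.754

0.754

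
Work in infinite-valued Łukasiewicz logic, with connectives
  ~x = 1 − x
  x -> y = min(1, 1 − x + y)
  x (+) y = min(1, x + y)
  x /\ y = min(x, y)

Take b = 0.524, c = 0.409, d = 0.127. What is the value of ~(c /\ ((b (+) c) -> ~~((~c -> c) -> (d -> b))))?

b (+) c = min(1, 0.524 + 0.409) = min(1, 0.933) = 0.933
~c = 1 − 0.409 = 0.591
~c -> c = min(1, 1 − 0.591 + 0.409) = min(1, 0.818) = 0.818
d -> b = min(1, 1 − 0.127 + 0.524) = min(1, 1.397) = 1.000
(~c -> c) -> (d -> b) = min(1, 1 − 0.818 + 1.000) = min(1, 1.182) = 1.000
~((~c -> c) -> (d -> b)) = 1 − 1.000 = 0.000
~~((~c -> c) -> (d -> b)) = 1 − 0.000 = 1.000
(b (+) c) -> ~~((~c -> c) -> (d -> b)) = min(1, 1 − 0.933 + 1.000) = min(1, 1.067) = 1.000
c /\ ((b (+) c) -> ~~((~c -> c) -> (d -> b))) = min(0.409, 1.000) = 0.409
~(c /\ ((b (+) c) -> ~~((~c -> c) -> (d -> b)))) = 1 − 0.409 = 0.591

0.591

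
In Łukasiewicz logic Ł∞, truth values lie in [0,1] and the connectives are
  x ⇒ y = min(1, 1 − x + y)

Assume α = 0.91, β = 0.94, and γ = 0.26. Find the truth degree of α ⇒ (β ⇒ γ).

β ⇒ γ = min(1, 1 − 0.94 + 0.26) = min(1, 0.32) = 0.32
α ⇒ (β ⇒ γ) = min(1, 1 − 0.91 + 0.32) = min(1, 0.41) = 0.41

0.41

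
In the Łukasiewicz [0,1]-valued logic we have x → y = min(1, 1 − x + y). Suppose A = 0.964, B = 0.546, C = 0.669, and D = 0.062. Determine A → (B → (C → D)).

C → D = min(1, 1 − 0.669 + 0.062) = min(1, 0.393) = 0.393
B → (C → D) = min(1, 1 − 0.546 + 0.393) = min(1, 0.847) = 0.847
A → (B → (C → D)) = min(1, 1 − 0.964 + 0.847) = min(1, 0.883) = 0.883

0.883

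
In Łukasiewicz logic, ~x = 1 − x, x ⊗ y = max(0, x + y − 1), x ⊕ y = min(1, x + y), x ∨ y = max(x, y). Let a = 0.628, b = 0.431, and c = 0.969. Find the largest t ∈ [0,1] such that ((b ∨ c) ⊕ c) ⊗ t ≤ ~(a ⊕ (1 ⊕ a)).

0.000

b ∨ c = max(0.431, 0.969) = 0.969
(b ∨ c) ⊕ c = min(1, 0.969 + 0.969) = min(1, 1.938) = 1.000
So the left factor is (b ∨ c) ⊕ c = 1.000.
1 ⊕ a = min(1, 1.000 + 0.628) = min(1, 1.628) = 1.000
a ⊕ (1 ⊕ a) = min(1, 0.628 + 1.000) = min(1, 1.628) = 1.000
~(a ⊕ (1 ⊕ a)) = 1 − 1.000 = 0.000
So the right-hand bound is ~(a ⊕ (1 ⊕ a)) = 0.000.
The residuum of the Łukasiewicz t-norm gives the supremum: min(1, 1 − 1.000 + 0.000).
1 − 1.000 + 0.000 = 0.000, so t = min(1, 0.000) = 0.000.
Check: 1.000 ⊗ 0.000 = max(0, 0.000) = 0.000 ≤ 0.000.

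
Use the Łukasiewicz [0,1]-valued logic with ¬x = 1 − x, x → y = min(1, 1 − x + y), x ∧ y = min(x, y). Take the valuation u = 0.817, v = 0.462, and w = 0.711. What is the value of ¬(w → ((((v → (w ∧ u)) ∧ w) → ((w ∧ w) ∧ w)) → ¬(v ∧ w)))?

w ∧ u = min(0.711, 0.817) = 0.711
v → (w ∧ u) = min(1, 1 − 0.462 + 0.711) = min(1, 1.249) = 1.000
(v → (w ∧ u)) ∧ w = min(1.000, 0.711) = 0.711
w ∧ w = min(0.711, 0.711) = 0.711
(w ∧ w) ∧ w = min(0.711, 0.711) = 0.711
((v → (w ∧ u)) ∧ w) → ((w ∧ w) ∧ w) = min(1, 1 − 0.711 + 0.711) = min(1, 1.000) = 1.000
v ∧ w = min(0.462, 0.711) = 0.462
¬(v ∧ w) = 1 − 0.462 = 0.538
(((v → (w ∧ u)) ∧ w) → ((w ∧ w) ∧ w)) → ¬(v ∧ w) = min(1, 1 − 1.000 + 0.538) = min(1, 0.538) = 0.538
w → ((((v → (w ∧ u)) ∧ w) → ((w ∧ w) ∧ w)) → ¬(v ∧ w)) = min(1, 1 − 0.711 + 0.538) = min(1, 0.827) = 0.827
¬(w → ((((v → (w ∧ u)) ∧ w) → ((w ∧ w) ∧ w)) → ¬(v ∧ w))) = 1 − 0.827 = 0.173

0.173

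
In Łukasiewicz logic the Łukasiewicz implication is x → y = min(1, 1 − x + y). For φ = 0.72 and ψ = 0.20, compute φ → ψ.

0.48

φ → ψ = min(1, 1 − 0.72 + 0.20) = min(1, 0.48) = 0.48
For comparison, the Gödel implication (1 if x ≤ y else y) would give 0.20.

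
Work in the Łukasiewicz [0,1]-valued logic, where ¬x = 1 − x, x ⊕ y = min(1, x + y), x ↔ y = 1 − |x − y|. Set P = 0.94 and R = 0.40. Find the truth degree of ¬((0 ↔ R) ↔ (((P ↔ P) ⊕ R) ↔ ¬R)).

0 ↔ R = 1 − |0.00 − 0.40| = 1 − 0.40 = 0.60
P ↔ P = 1 − |0.94 − 0.94| = 1 − 0.00 = 1.00
(P ↔ P) ⊕ R = min(1, 1.00 + 0.40) = min(1, 1.40) = 1.00
¬R = 1 − 0.40 = 0.60
((P ↔ P) ⊕ R) ↔ ¬R = 1 − |1.00 − 0.60| = 1 − 0.40 = 0.60
(0 ↔ R) ↔ (((P ↔ P) ⊕ R) ↔ ¬R) = 1 − |0.60 − 0.60| = 1 − 0.00 = 1.00
¬((0 ↔ R) ↔ (((P ↔ P) ⊕ R) ↔ ¬R)) = 1 − 1.00 = 0.00

0.00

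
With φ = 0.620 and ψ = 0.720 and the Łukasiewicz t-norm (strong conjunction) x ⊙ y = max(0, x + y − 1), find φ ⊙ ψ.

φ ⊙ ψ = max(0, 0.620 + 0.720 − 1) = max(0, 0.340) = 0.340
For comparison, the Gödel (minimum) t-norm min(x, y) would give 0.620.

0.340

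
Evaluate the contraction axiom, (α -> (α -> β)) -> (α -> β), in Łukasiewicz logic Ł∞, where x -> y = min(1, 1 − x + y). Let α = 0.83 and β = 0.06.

α -> β = min(1, 1 − 0.83 + 0.06) = min(1, 0.23) = 0.23
α -> (α -> β) = min(1, 1 − 0.83 + 0.23) = min(1, 0.40) = 0.40
(α -> (α -> β)) -> (α -> β) = min(1, 1 − 0.40 + 0.23) = min(1, 0.83) = 0.83
(The value 0.83 < 1 shows this instance is not satisfied; fails in Ł∞ (the t-norm is not idempotent).)

0.83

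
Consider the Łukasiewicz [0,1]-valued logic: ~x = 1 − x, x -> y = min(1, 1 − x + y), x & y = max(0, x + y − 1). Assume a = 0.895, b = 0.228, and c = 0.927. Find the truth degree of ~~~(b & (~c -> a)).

~c = 1 − 0.927 = 0.073
~c -> a = min(1, 1 − 0.073 + 0.895) = min(1, 1.822) = 1.000
b & (~c -> a) = max(0, 0.228 + 1.000 − 1) = max(0, 0.228) = 0.228
~(b & (~c -> a)) = 1 − 0.228 = 0.772
~~(b & (~c -> a)) = 1 − 0.772 = 0.228
~~~(b & (~c -> a)) = 1 − 0.228 = 0.772

0.772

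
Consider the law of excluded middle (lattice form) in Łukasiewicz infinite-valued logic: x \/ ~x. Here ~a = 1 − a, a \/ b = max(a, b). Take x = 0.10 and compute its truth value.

~x = 1 − 0.10 = 0.90
x \/ ~x = max(0.10, 0.90) = 0.90
(The value 0.90 < 1 shows this instance is not satisfied; not a Ł∞-tautology — its value is max(a, 1−a).)

0.90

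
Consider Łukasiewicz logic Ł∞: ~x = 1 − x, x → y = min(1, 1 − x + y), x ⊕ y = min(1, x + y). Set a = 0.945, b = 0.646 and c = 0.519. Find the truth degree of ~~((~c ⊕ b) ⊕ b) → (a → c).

0.574

~c = 1 − 0.519 = 0.481
~c ⊕ b = min(1, 0.481 + 0.646) = min(1, 1.127) = 1.000
(~c ⊕ b) ⊕ b = min(1, 1.000 + 0.646) = min(1, 1.646) = 1.000
~((~c ⊕ b) ⊕ b) = 1 − 1.000 = 0.000
~~((~c ⊕ b) ⊕ b) = 1 − 0.000 = 1.000
a → c = min(1, 1 − 0.945 + 0.519) = min(1, 0.574) = 0.574
~~((~c ⊕ b) ⊕ b) → (a → c) = min(1, 1 − 1.000 + 0.574) = min(1, 0.574) = 0.574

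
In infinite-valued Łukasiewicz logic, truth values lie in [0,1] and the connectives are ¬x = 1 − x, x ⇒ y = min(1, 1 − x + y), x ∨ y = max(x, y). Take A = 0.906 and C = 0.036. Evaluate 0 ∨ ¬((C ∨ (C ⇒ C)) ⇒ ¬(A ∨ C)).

C ⇒ C = min(1, 1 − 0.036 + 0.036) = min(1, 1.000) = 1.000
C ∨ (C ⇒ C) = max(0.036, 1.000) = 1.000
A ∨ C = max(0.906, 0.036) = 0.906
¬(A ∨ C) = 1 − 0.906 = 0.094
(C ∨ (C ⇒ C)) ⇒ ¬(A ∨ C) = min(1, 1 − 1.000 + 0.094) = min(1, 0.094) = 0.094
¬((C ∨ (C ⇒ C)) ⇒ ¬(A ∨ C)) = 1 − 0.094 = 0.906
0 ∨ ¬((C ∨ (C ⇒ C)) ⇒ ¬(A ∨ C)) = max(0.000, 0.906) = 0.906

0.906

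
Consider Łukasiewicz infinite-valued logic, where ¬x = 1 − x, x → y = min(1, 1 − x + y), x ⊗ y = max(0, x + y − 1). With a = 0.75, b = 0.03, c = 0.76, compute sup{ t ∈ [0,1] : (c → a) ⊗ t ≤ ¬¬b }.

c → a = min(1, 1 − 0.76 + 0.75) = min(1, 0.99) = 0.99
So the left factor is c → a = 0.99.
¬b = 1 − 0.03 = 0.97
¬¬b = 1 − 0.97 = 0.03
So the right-hand bound is ¬¬b = 0.03.
The residuum of the Łukasiewicz t-norm gives the supremum: min(1, 1 − 0.99 + 0.03).
1 − 0.99 + 0.03 = 0.04, so t = min(1, 0.04) = 0.04.
Check: 0.99 ⊗ 0.04 = max(0, 0.03) = 0.03 ≤ 0.03.

0.04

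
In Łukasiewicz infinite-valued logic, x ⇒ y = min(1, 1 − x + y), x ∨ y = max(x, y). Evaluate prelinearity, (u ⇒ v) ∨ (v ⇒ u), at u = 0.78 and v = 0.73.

1.00

u ⇒ v = min(1, 1 − 0.78 + 0.73) = min(1, 0.95) = 0.95
v ⇒ u = min(1, 1 − 0.73 + 0.78) = min(1, 1.05) = 1.00
(u ⇒ v) ∨ (v ⇒ u) = max(0.95, 1.00) = 1.00
(As expected: a Ł∞-tautology — holds in every MV-chain.)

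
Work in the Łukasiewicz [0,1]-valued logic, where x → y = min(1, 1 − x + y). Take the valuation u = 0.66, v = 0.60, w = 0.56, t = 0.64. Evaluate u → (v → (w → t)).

w → t = min(1, 1 − 0.56 + 0.64) = min(1, 1.08) = 1.00
v → (w → t) = min(1, 1 − 0.60 + 1.00) = min(1, 1.40) = 1.00
u → (v → (w → t)) = min(1, 1 − 0.66 + 1.00) = min(1, 1.34) = 1.00

1.00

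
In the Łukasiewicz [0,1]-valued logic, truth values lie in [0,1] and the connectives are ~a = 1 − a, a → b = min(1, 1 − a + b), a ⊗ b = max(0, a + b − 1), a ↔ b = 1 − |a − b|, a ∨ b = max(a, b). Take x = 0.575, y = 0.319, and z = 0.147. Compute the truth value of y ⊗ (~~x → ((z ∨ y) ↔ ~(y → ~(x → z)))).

0.319

~x = 1 − 0.575 = 0.425
~~x = 1 − 0.425 = 0.575
z ∨ y = max(0.147, 0.319) = 0.319
x → z = min(1, 1 − 0.575 + 0.147) = min(1, 0.572) = 0.572
~(x → z) = 1 − 0.572 = 0.428
y → ~(x → z) = min(1, 1 − 0.319 + 0.428) = min(1, 1.109) = 1.000
~(y → ~(x → z)) = 1 − 1.000 = 0.000
(z ∨ y) ↔ ~(y → ~(x → z)) = 1 − |0.319 − 0.000| = 1 − 0.319 = 0.681
~~x → ((z ∨ y) ↔ ~(y → ~(x → z))) = min(1, 1 − 0.575 + 0.681) = min(1, 1.106) = 1.000
y ⊗ (~~x → ((z ∨ y) ↔ ~(y → ~(x → z)))) = max(0, 0.319 + 1.000 − 1) = max(0, 0.319) = 0.319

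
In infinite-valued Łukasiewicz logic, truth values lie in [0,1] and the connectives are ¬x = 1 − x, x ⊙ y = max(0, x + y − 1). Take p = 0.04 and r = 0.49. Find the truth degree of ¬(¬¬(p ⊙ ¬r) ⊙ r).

¬r = 1 − 0.49 = 0.51
p ⊙ ¬r = max(0, 0.04 + 0.51 − 1) = max(0, -0.45) = 0.00
¬(p ⊙ ¬r) = 1 − 0.00 = 1.00
¬¬(p ⊙ ¬r) = 1 − 1.00 = 0.00
¬¬(p ⊙ ¬r) ⊙ r = max(0, 0.00 + 0.49 − 1) = max(0, -0.51) = 0.00
¬(¬¬(p ⊙ ¬r) ⊙ r) = 1 − 0.00 = 1.00

1.00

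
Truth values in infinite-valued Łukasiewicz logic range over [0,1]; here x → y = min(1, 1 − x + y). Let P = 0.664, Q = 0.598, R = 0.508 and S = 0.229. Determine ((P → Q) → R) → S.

0.655

P → Q = min(1, 1 − 0.664 + 0.598) = min(1, 0.934) = 0.934
(P → Q) → R = min(1, 1 − 0.934 + 0.508) = min(1, 0.574) = 0.574
((P → Q) → R) → S = min(1, 1 − 0.574 + 0.229) = min(1, 0.655) = 0.655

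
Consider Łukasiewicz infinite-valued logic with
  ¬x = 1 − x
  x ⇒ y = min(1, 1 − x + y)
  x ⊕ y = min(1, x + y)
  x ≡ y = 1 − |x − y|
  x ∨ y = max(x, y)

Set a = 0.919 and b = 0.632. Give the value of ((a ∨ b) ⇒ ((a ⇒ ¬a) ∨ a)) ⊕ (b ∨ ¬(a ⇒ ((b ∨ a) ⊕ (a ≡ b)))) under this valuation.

1.000

a ∨ b = max(0.919, 0.632) = 0.919
¬a = 1 − 0.919 = 0.081
a ⇒ ¬a = min(1, 1 − 0.919 + 0.081) = min(1, 0.162) = 0.162
(a ⇒ ¬a) ∨ a = max(0.162, 0.919) = 0.919
(a ∨ b) ⇒ ((a ⇒ ¬a) ∨ a) = min(1, 1 − 0.919 + 0.919) = min(1, 1.000) = 1.000
b ∨ a = max(0.632, 0.919) = 0.919
a ≡ b = 1 − |0.919 − 0.632| = 1 − 0.287 = 0.713
(b ∨ a) ⊕ (a ≡ b) = min(1, 0.919 + 0.713) = min(1, 1.632) = 1.000
a ⇒ ((b ∨ a) ⊕ (a ≡ b)) = min(1, 1 − 0.919 + 1.000) = min(1, 1.081) = 1.000
¬(a ⇒ ((b ∨ a) ⊕ (a ≡ b))) = 1 − 1.000 = 0.000
b ∨ ¬(a ⇒ ((b ∨ a) ⊕ (a ≡ b))) = max(0.632, 0.000) = 0.632
((a ∨ b) ⇒ ((a ⇒ ¬a) ∨ a)) ⊕ (b ∨ ¬(a ⇒ ((b ∨ a) ⊕ (a ≡ b)))) = min(1, 1.000 + 0.632) = min(1, 1.632) = 1.000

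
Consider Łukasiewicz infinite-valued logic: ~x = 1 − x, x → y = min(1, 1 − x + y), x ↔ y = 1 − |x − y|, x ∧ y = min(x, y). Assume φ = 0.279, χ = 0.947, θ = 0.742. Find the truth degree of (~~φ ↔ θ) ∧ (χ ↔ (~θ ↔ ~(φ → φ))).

~φ = 1 − 0.279 = 0.721
~~φ = 1 − 0.721 = 0.279
~~φ ↔ θ = 1 − |0.279 − 0.742| = 1 − 0.463 = 0.537
~θ = 1 − 0.742 = 0.258
φ → φ = min(1, 1 − 0.279 + 0.279) = min(1, 1.000) = 1.000
~(φ → φ) = 1 − 1.000 = 0.000
~θ ↔ ~(φ → φ) = 1 − |0.258 − 0.000| = 1 − 0.258 = 0.742
χ ↔ (~θ ↔ ~(φ → φ)) = 1 − |0.947 − 0.742| = 1 − 0.205 = 0.795
(~~φ ↔ θ) ∧ (χ ↔ (~θ ↔ ~(φ → φ))) = min(0.537, 0.795) = 0.537

0.537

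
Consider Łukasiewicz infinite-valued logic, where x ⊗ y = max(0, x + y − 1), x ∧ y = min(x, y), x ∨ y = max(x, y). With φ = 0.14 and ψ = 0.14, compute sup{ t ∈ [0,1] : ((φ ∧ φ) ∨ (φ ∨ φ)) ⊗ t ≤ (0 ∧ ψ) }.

φ ∧ φ = min(0.14, 0.14) = 0.14
φ ∨ φ = max(0.14, 0.14) = 0.14
(φ ∧ φ) ∨ (φ ∨ φ) = max(0.14, 0.14) = 0.14
So the left factor is (φ ∧ φ) ∨ (φ ∨ φ) = 0.14.
0 ∧ ψ = min(0.00, 0.14) = 0.00
So the right-hand bound is 0 ∧ ψ = 0.00.
The residuum of the Łukasiewicz t-norm gives the supremum: min(1, 1 − 0.14 + 0.00).
1 − 0.14 + 0.00 = 0.86, so t = min(1, 0.86) = 0.86.
Check: 0.14 ⊗ 0.86 = max(0, 0.00) = 0.00 ≤ 0.00.

0.86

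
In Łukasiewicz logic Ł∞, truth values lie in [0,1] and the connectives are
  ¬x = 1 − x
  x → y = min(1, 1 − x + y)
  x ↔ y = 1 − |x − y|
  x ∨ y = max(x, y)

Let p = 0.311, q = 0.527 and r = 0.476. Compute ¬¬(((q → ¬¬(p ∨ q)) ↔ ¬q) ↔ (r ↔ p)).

p ∨ q = max(0.311, 0.527) = 0.527
¬(p ∨ q) = 1 − 0.527 = 0.473
¬¬(p ∨ q) = 1 − 0.473 = 0.527
q → ¬¬(p ∨ q) = min(1, 1 − 0.527 + 0.527) = min(1, 1.000) = 1.000
¬q = 1 − 0.527 = 0.473
(q → ¬¬(p ∨ q)) ↔ ¬q = 1 − |1.000 − 0.473| = 1 − 0.527 = 0.473
r ↔ p = 1 − |0.476 − 0.311| = 1 − 0.165 = 0.835
((q → ¬¬(p ∨ q)) ↔ ¬q) ↔ (r ↔ p) = 1 − |0.473 − 0.835| = 1 − 0.362 = 0.638
¬(((q → ¬¬(p ∨ q)) ↔ ¬q) ↔ (r ↔ p)) = 1 − 0.638 = 0.362
¬¬(((q → ¬¬(p ∨ q)) ↔ ¬q) ↔ (r ↔ p)) = 1 − 0.362 = 0.638

0.638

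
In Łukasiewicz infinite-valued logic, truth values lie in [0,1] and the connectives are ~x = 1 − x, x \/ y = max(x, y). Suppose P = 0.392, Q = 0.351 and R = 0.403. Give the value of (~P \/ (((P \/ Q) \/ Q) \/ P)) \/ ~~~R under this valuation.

0.608

~P = 1 − 0.392 = 0.608
P \/ Q = max(0.392, 0.351) = 0.392
(P \/ Q) \/ Q = max(0.392, 0.351) = 0.392
((P \/ Q) \/ Q) \/ P = max(0.392, 0.392) = 0.392
~P \/ (((P \/ Q) \/ Q) \/ P) = max(0.608, 0.392) = 0.608
~R = 1 − 0.403 = 0.597
~~R = 1 − 0.597 = 0.403
~~~R = 1 − 0.403 = 0.597
(~P \/ (((P \/ Q) \/ Q) \/ P)) \/ ~~~R = max(0.608, 0.597) = 0.608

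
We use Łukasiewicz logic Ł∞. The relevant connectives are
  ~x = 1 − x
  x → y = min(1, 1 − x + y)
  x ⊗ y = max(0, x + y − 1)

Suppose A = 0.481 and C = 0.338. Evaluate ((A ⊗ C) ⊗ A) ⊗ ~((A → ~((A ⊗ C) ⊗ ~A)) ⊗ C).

A ⊗ C = max(0, 0.481 + 0.338 − 1) = max(0, -0.181) = 0.000
(A ⊗ C) ⊗ A = max(0, 0.000 + 0.481 − 1) = max(0, -0.519) = 0.000
~A = 1 − 0.481 = 0.519
(A ⊗ C) ⊗ ~A = max(0, 0.000 + 0.519 − 1) = max(0, -0.481) = 0.000
~((A ⊗ C) ⊗ ~A) = 1 − 0.000 = 1.000
A → ~((A ⊗ C) ⊗ ~A) = min(1, 1 − 0.481 + 1.000) = min(1, 1.519) = 1.000
(A → ~((A ⊗ C) ⊗ ~A)) ⊗ C = max(0, 1.000 + 0.338 − 1) = max(0, 0.338) = 0.338
~((A → ~((A ⊗ C) ⊗ ~A)) ⊗ C) = 1 − 0.338 = 0.662
((A ⊗ C) ⊗ A) ⊗ ~((A → ~((A ⊗ C) ⊗ ~A)) ⊗ C) = max(0, 0.000 + 0.662 − 1) = max(0, -0.338) = 0.000

0.000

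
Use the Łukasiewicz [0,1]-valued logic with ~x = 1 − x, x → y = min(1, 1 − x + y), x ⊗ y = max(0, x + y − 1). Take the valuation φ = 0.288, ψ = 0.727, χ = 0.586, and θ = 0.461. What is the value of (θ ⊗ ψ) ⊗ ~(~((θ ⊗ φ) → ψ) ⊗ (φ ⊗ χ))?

0.188

θ ⊗ ψ = max(0, 0.461 + 0.727 − 1) = max(0, 0.188) = 0.188
θ ⊗ φ = max(0, 0.461 + 0.288 − 1) = max(0, -0.251) = 0.000
(θ ⊗ φ) → ψ = min(1, 1 − 0.000 + 0.727) = min(1, 1.727) = 1.000
~((θ ⊗ φ) → ψ) = 1 − 1.000 = 0.000
φ ⊗ χ = max(0, 0.288 + 0.586 − 1) = max(0, -0.126) = 0.000
~((θ ⊗ φ) → ψ) ⊗ (φ ⊗ χ) = max(0, 0.000 + 0.000 − 1) = max(0, -1.000) = 0.000
~(~((θ ⊗ φ) → ψ) ⊗ (φ ⊗ χ)) = 1 − 0.000 = 1.000
(θ ⊗ ψ) ⊗ ~(~((θ ⊗ φ) → ψ) ⊗ (φ ⊗ χ)) = max(0, 0.188 + 1.000 − 1) = max(0, 0.188) = 0.188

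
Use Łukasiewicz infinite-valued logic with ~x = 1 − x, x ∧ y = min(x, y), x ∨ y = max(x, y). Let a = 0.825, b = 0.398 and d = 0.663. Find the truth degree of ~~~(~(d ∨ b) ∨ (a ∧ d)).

0.337

d ∨ b = max(0.663, 0.398) = 0.663
~(d ∨ b) = 1 − 0.663 = 0.337
a ∧ d = min(0.825, 0.663) = 0.663
~(d ∨ b) ∨ (a ∧ d) = max(0.337, 0.663) = 0.663
~(~(d ∨ b) ∨ (a ∧ d)) = 1 − 0.663 = 0.337
~~(~(d ∨ b) ∨ (a ∧ d)) = 1 − 0.337 = 0.663
~~~(~(d ∨ b) ∨ (a ∧ d)) = 1 − 0.663 = 0.337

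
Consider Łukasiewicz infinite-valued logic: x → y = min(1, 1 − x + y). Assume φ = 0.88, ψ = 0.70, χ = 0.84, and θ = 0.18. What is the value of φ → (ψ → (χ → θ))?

χ → θ = min(1, 1 − 0.84 + 0.18) = min(1, 0.34) = 0.34
ψ → (χ → θ) = min(1, 1 − 0.70 + 0.34) = min(1, 0.64) = 0.64
φ → (ψ → (χ → θ)) = min(1, 1 − 0.88 + 0.64) = min(1, 0.76) = 0.76

0.76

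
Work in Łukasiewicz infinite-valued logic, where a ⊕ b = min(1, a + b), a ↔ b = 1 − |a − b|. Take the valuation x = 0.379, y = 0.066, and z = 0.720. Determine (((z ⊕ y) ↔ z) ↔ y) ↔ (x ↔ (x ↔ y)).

0.440

z ⊕ y = min(1, 0.720 + 0.066) = min(1, 0.786) = 0.786
(z ⊕ y) ↔ z = 1 − |0.786 − 0.720| = 1 − 0.066 = 0.934
((z ⊕ y) ↔ z) ↔ y = 1 − |0.934 − 0.066| = 1 − 0.868 = 0.132
x ↔ y = 1 − |0.379 − 0.066| = 1 − 0.313 = 0.687
x ↔ (x ↔ y) = 1 − |0.379 − 0.687| = 1 − 0.308 = 0.692
(((z ⊕ y) ↔ z) ↔ y) ↔ (x ↔ (x ↔ y)) = 1 − |0.132 − 0.692| = 1 − 0.560 = 0.440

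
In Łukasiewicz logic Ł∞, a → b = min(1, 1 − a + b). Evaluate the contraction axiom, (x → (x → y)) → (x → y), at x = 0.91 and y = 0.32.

x → y = min(1, 1 − 0.91 + 0.32) = min(1, 0.41) = 0.41
x → (x → y) = min(1, 1 − 0.91 + 0.41) = min(1, 0.50) = 0.50
(x → (x → y)) → (x → y) = min(1, 1 − 0.50 + 0.41) = min(1, 0.91) = 0.91
(The value 0.91 < 1 shows this instance is not satisfied; fails in Ł∞ (the t-norm is not idempotent).)

0.91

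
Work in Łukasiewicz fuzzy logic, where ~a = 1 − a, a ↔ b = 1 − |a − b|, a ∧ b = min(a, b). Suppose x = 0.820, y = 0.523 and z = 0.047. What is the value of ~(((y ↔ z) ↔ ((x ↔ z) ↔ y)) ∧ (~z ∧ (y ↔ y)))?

0.180

y ↔ z = 1 − |0.523 − 0.047| = 1 − 0.476 = 0.524
x ↔ z = 1 − |0.820 − 0.047| = 1 − 0.773 = 0.227
(x ↔ z) ↔ y = 1 − |0.227 − 0.523| = 1 − 0.296 = 0.704
(y ↔ z) ↔ ((x ↔ z) ↔ y) = 1 − |0.524 − 0.704| = 1 − 0.180 = 0.820
~z = 1 − 0.047 = 0.953
y ↔ y = 1 − |0.523 − 0.523| = 1 − 0.000 = 1.000
~z ∧ (y ↔ y) = min(0.953, 1.000) = 0.953
((y ↔ z) ↔ ((x ↔ z) ↔ y)) ∧ (~z ∧ (y ↔ y)) = min(0.820, 0.953) = 0.820
~(((y ↔ z) ↔ ((x ↔ z) ↔ y)) ∧ (~z ∧ (y ↔ y))) = 1 − 0.820 = 0.180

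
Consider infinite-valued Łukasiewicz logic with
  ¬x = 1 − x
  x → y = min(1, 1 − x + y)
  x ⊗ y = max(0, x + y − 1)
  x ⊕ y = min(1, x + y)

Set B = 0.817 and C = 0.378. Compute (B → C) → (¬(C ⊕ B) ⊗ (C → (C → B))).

B → C = min(1, 1 − 0.817 + 0.378) = min(1, 0.561) = 0.561
C ⊕ B = min(1, 0.378 + 0.817) = min(1, 1.195) = 1.000
¬(C ⊕ B) = 1 − 1.000 = 0.000
C → B = min(1, 1 − 0.378 + 0.817) = min(1, 1.439) = 1.000
C → (C → B) = min(1, 1 − 0.378 + 1.000) = min(1, 1.622) = 1.000
¬(C ⊕ B) ⊗ (C → (C → B)) = max(0, 0.000 + 1.000 − 1) = max(0, 0.000) = 0.000
(B → C) → (¬(C ⊕ B) ⊗ (C → (C → B))) = min(1, 1 − 0.561 + 0.000) = min(1, 0.439) = 0.439

0.439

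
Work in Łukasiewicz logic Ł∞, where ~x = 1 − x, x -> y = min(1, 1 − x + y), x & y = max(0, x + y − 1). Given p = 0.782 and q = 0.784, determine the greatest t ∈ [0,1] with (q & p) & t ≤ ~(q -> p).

0.436

q & p = max(0, 0.784 + 0.782 − 1) = max(0, 0.566) = 0.566
So the left factor is q & p = 0.566.
q -> p = min(1, 1 − 0.784 + 0.782) = min(1, 0.998) = 0.998
~(q -> p) = 1 − 0.998 = 0.002
So the right-hand bound is ~(q -> p) = 0.002.
The residuum of the Łukasiewicz t-norm gives the supremum: min(1, 1 − 0.566 + 0.002).
1 − 0.566 + 0.002 = 0.436, so t = min(1, 0.436) = 0.436.
Check: 0.566 & 0.436 = max(0, 0.002) = 0.002 ≤ 0.002.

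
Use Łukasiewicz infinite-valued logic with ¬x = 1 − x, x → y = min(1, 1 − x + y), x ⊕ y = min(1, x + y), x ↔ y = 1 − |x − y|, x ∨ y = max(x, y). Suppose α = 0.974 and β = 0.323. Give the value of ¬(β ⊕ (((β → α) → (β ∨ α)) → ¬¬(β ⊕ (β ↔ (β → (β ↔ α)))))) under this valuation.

β → α = min(1, 1 − 0.323 + 0.974) = min(1, 1.651) = 1.000
β ∨ α = max(0.323, 0.974) = 0.974
(β → α) → (β ∨ α) = min(1, 1 − 1.000 + 0.974) = min(1, 0.974) = 0.974
β ↔ α = 1 − |0.323 − 0.974| = 1 − 0.651 = 0.349
β → (β ↔ α) = min(1, 1 − 0.323 + 0.349) = min(1, 1.026) = 1.000
β ↔ (β → (β ↔ α)) = 1 − |0.323 − 1.000| = 1 − 0.677 = 0.323
β ⊕ (β ↔ (β → (β ↔ α))) = min(1, 0.323 + 0.323) = min(1, 0.646) = 0.646
¬(β ⊕ (β ↔ (β → (β ↔ α)))) = 1 − 0.646 = 0.354
¬¬(β ⊕ (β ↔ (β → (β ↔ α)))) = 1 − 0.354 = 0.646
((β → α) → (β ∨ α)) → ¬¬(β ⊕ (β ↔ (β → (β ↔ α)))) = min(1, 1 − 0.974 + 0.646) = min(1, 0.672) = 0.672
β ⊕ (((β → α) → (β ∨ α)) → ¬¬(β ⊕ (β ↔ (β → (β ↔ α))))) = min(1, 0.323 + 0.672) = min(1, 0.995) = 0.995
¬(β ⊕ (((β → α) → (β ∨ α)) → ¬¬(β ⊕ (β ↔ (β → (β ↔ α)))))) = 1 − 0.995 = 0.005

0.005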